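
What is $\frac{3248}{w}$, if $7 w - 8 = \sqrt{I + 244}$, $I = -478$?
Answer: $\frac{90944}{149} - \frac{34104 i \sqrt{26}}{149} \approx 610.36 - 1167.1 i$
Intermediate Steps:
$w = \frac{8}{7} + \frac{3 i \sqrt{26}}{7}$ ($w = \frac{8}{7} + \frac{\sqrt{-478 + 244}}{7} = \frac{8}{7} + \frac{\sqrt{-234}}{7} = \frac{8}{7} + \frac{3 i \sqrt{26}}{7} \approx 1.1429 + 2.1853 i$)
$\frac{3248}{w} = \frac{3248}{\frac{8}{7} + \frac{3 i \sqrt{26}}{7}}$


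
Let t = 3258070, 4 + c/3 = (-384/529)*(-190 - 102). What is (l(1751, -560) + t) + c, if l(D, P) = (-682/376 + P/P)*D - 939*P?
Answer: 376237743401/99452 ≈ 3.7831e+6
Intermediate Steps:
c = 330036/529 (c = -12 + 3*((-384/529)*(-190 - 102)) = -12 + 3*(-384*1/529*(-292)) = -12 + 3*(-384/529*(-292)) = -12 + 3*(112128/529) = -12 + 336384/529 = 330036/529 ≈ 623.89)
l(D, P) = -939*P - 153*D/188 (l(D, P) = (-682*1/376 + 1)*D - 939*P = (-341/188 + 1)*D - 939*P = -153*D/188 - 939*P = -939*P - 153*D/188)
(l(1751, -560) + t) + c = ((-939*(-560) - 153/188*1751) + 3258070) + 330036/529 = ((525840 - 267903/188) + 3258070) + 330036/529 = (98590017/188 + 3258070) + 330036/529 = 711107177/188 + 330036/529 = 376237743401/99452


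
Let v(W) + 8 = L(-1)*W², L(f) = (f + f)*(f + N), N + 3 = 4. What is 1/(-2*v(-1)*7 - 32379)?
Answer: -1/32267 ≈ -3.0991e-5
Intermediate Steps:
N = 1 (N = -3 + 4 = 1)
L(f) = 2*f*(1 + f) (L(f) = (f + f)*(f + 1) = (2*f)*(1 + f) = 2*f*(1 + f))
v(W) = -8 (v(W) = -8 + (2*(-1)*(1 - 1))*W² = -8 + (2*(-1)*0)*W² = -8 + 0*W² = -8 + 0 = -8)
1/(-2*v(-1)*7 - 32379) = 1/(-2*(-8)*7 - 32379) = 1/(16*7 - 32379) = 1/(112 - 32379) = 1/(-32267) = -1/32267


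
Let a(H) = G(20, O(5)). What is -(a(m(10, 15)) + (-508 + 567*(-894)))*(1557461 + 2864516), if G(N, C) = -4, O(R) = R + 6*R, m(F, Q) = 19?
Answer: 2243755349570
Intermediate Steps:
O(R) = 7*R
a(H) = -4
-(a(m(10, 15)) + (-508 + 567*(-894)))*(1557461 + 2864516) = -(-4 + (-508 + 567*(-894)))*(1557461 + 2864516) = -(-4 + (-508 - 506898))*4421977 = -(-4 - 507406)*4421977 = -(-507410)*4421977 = -1*(-2243755349570) = 2243755349570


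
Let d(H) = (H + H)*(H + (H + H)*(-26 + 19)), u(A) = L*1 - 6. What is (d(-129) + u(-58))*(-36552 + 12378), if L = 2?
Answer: 10459364580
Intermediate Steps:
u(A) = -4 (u(A) = 2*1 - 6 = 2 - 6 = -4)
d(H) = -26*H**2 (d(H) = (2*H)*(H + (2*H)*(-7)) = (2*H)*(H - 14*H) = (2*H)*(-13*H) = -26*H**2)
(d(-129) + u(-58))*(-36552 + 12378) = (-26*(-129)**2 - 4)*(-36552 + 12378) = (-26*16641 - 4)*(-24174) = (-432666 - 4)*(-24174) = -432670*(-24174) = 10459364580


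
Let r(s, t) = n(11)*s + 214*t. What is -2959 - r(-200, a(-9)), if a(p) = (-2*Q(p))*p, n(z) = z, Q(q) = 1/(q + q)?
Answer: -545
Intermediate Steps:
Q(q) = 1/(2*q)
a(p) = -1 (a(p) = (-1/p)*p = -1)
r(s, t) = 11*s + 214*t
-2959 - r(-200, a(-9)) = -2959 - (11*(-200) + 214*(-1)) = -2959 - (-2200 - 214) = -2959 - 1*(-2414) = -2959 + 2414 = -545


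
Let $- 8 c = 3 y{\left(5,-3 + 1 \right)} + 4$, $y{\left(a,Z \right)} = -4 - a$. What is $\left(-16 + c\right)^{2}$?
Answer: $\frac{11025}{64} \approx 172.27$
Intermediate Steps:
$c = \frac{23}{8}$ ($c = - \frac{3 \left(-4 - 5\right) + 4}{8} = - \frac{3 \left(-9\right) + 4}{8} = - \frac{-27 + 4}{8} = \left(- \frac{1}{8}\right) \left(-23\right) = \frac{23}{8} \approx 2.875$)
$\left(-16 + c\right)^{2} = \left(-16 + \frac{23}{8}\right)^{2} = \left(- \frac{105}{8}\right)^{2} = \frac{11025}{64}$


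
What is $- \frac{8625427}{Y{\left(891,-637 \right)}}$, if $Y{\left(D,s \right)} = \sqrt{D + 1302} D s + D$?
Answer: $\frac{8625427}{792857611656} + \frac{5494396999 \sqrt{2193}}{792857611656} \approx 0.32453$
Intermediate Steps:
$Y{\left(D,s \right)} = D + D s \sqrt{1302 + D}$ ($Y{\left(D,s \right)} = \sqrt{1302 + D} D s + D = D \sqrt{1302 + D} s + D = D s \sqrt{1302 + D} + D = D + D s \sqrt{1302 + D}$)
$- \frac{8625427}{Y{\left(891,-637 \right)}} = - \frac{8625427}{891 \left(1 - 637 \sqrt{1302 + 891}\right)} = - \frac{8625427}{891 \left(1 - 637 \sqrt{2193}\right)} = - \frac{8625427}{891 - 567567 \sqrt{2193}}$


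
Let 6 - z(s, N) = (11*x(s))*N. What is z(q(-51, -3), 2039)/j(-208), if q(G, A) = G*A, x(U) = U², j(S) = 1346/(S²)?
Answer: -11357675122560/673 ≈ -1.6876e+10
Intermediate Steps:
j(S) = 1346/S²
q(G, A) = A*G
z(s, N) = 6 - 11*N*s² (z(s, N) = 6 - 11*s²*N = 6 - 11*N*s²)
z(q(-51, -3), 2039)/j(-208) = (6 - 11*2039*(-3*(-51))²)/((1346/(-208)²)) = (6 - 11*2039*153²)/((1346*(1/43264))) = (6 - 11*2039*23409)/(673/21632) = (6 - 525040461)*(21632/673) = -525040455*21632/673 = -11357675122560/673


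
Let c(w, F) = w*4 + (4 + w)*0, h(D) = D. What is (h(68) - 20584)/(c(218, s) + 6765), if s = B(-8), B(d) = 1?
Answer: -20516/7637 ≈ -2.6864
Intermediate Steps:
s = 1
c(w, F) = 4*w (c(w, F) = 4*w + 0 = 4*w)
(h(68) - 20584)/(c(218, s) + 6765) = (68 - 20584)/(4*218 + 6765) = -20516/(872 + 6765) = -20516/7637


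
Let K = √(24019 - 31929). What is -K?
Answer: -I*√7910 ≈ -88.938*I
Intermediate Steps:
K = I*√7910 (K = √(-7910) = I*√7910 ≈ 88.938*I)
-K = -I*√7910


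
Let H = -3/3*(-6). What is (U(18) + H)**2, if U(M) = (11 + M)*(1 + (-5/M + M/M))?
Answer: 1014049/324 ≈ 3129.8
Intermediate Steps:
U(M) = (2 - 5/M)*(11 + M) (U(M) = (11 + M)*(1 + (-5/M + 1)) = (11 + M)*(1 + (1 - 5/M)) = (11 + M)*(2 - 5/M) = (2 - 5/M)*(11 + M))
H = 6 (H = -3*1/3*(-6) = -1*(-6) = 6)
(U(18) + H)**2 = ((17 - 55/18 + 2*18) + 6)**2 = ((17 - 55*1/18 + 36) + 6)**2 = ((17 - 55/18 + 36) + 6)**2 = (899/18 + 6)**2 = (1007/18)**2 = 1014049/324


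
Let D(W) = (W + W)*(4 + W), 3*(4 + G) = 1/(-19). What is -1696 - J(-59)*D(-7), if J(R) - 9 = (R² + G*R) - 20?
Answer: -2990438/19 ≈ -1.5739e+5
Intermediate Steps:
G = -229/57 (G = -4 + (⅓)/(-19) = -4 + (⅓)*(-1/19) = -4 - 1/57 = -229/57 ≈ -4.0175)
J(R) = -11 + R² - 229*R/57 (J(R) = 9 + ((R² - 229*R/57) - 20) = 9 + (-20 + R² - 229*R/57) = -11 + R² - 229*R/57)
D(W) = 2*W*(4 + W) (D(W) = (2*W)*(4 + W) = 2*W*(4 + W))
-1696 - J(-59)*D(-7) = -1696 - (-11 + (-59)² - 229/57*(-59))*2*(-7)*(4 - 7) = -1696 - (-11 + 3481 + 13511/57)*2*(-7)*(-3) = -1696 - 211301*42/57 = -1696 - 1*2958214/19 = -1696 - 2958214/19 = -2990438/19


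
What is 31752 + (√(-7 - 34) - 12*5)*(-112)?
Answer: 38472 - 112*I*√41 ≈ 38472.0 - 717.15*I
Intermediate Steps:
31752 + (√(-7 - 34) - 12*5)*(-112) = 31752 + (√(-41) - 60)*(-112) = 31752 + (I*√41 - 60)*(-112) = 31752 + (-60 + I*√41)*(-112) = 31752 + (6720 - 112*I*√41) = 38472 - 112*I*√41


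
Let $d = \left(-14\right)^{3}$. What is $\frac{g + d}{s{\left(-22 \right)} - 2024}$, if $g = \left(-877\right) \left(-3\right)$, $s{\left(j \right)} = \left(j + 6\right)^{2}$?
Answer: $\frac{113}{1768} \approx 0.063914$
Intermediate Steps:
$s{\left(j \right)} = \left(6 + j\right)^{2}$
$d = -2744$
$g = 2631$
$\frac{g + d}{s{\left(-22 \right)} - 2024} = \frac{2631 - 2744}{\left(6 - 22\right)^{2} - 2024} = - \frac{113}{\left(-16\right)^{2} - 2024} = - \frac{113}{256 - 2024} = - \frac{113}{-1768} = \left(-113\right) \left(- \frac{1}{1768}\right) = \frac{113}{1768}$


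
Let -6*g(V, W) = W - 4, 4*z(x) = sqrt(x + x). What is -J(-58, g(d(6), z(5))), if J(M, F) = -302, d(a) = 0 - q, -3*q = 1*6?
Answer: 302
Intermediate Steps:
q = -2 (q = -6/3 = -1/3*6 = -2)
z(x) = sqrt(2)*sqrt(x)/4 (z(x) = sqrt(x + x)/4 = sqrt(2*x)/4 = (sqrt(2)*sqrt(x))/4 = sqrt(2)*sqrt(x)/4)
d(a) = 2 (d(a) = 0 - 1*(-2) = 0 + 2 = 2)
g(V, W) = 2/3 - W/6 (g(V, W) = -(W - 4)/6 = -(-4 + W)/6 = 2/3 - W/6)
-J(-58, g(d(6), z(5))) = -1*(-302) = 302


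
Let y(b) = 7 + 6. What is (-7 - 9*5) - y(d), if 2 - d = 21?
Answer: -65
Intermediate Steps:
d = -19 (d = 2 - 1*21 = 2 - 21 = -19)
y(b) = 13
(-7 - 9*5) - y(d) = (-7 - 9*5) - 1*13 = (-7 - 45) - 13 = -52 - 13 = -65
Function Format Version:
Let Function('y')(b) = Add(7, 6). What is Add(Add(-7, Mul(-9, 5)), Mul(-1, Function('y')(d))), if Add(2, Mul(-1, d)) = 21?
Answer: -65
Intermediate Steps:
d = -19 (d = Add(2, Mul(-1, 21)) = Add(2, -21) = -19)
Function('y')(b) = 13
Add(Add(-7, Mul(-9, 5)), Mul(-1, Function('y')(d))) = Add(Add(-7, Mul(-9, 5)), Mul(-1, 13)) = Add(Add(-7, -45), -13) = Add(-52, -13) = -65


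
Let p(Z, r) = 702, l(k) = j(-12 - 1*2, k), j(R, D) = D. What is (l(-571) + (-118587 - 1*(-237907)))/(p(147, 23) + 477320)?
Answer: 118749/478022 ≈ 0.24842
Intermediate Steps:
l(k) = k
(l(-571) + (-118587 - 1*(-237907)))/(p(147, 23) + 477320) = (-571 + (-118587 - 1*(-237907)))/(702 + 477320) = (-571 + (-118587 + 237907))/478022 = (-571 + 119320)*(1/478022) = 118749*(1/478022) = 118749/478022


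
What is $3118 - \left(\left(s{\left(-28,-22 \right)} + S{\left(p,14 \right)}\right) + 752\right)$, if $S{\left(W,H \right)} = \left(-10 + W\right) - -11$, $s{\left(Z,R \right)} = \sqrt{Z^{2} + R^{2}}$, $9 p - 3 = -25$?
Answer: $\frac{21307}{9} - 2 \sqrt{317} \approx 2331.8$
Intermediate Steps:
$p = - \frac{22}{9}$ ($p = \frac{1}{3} + \frac{1}{9} \left(-25\right) = \frac{1}{3} - \frac{25}{9} = - \frac{22}{9} \approx -2.4444$)
$s{\left(Z,R \right)} = \sqrt{R^{2} + Z^{2}}$
$S{\left(W,H \right)} = 1 + W$ ($S{\left(W,H \right)} = \left(-10 + W\right) + 11 = 1 + W$)
$3118 - \left(\left(s{\left(-28,-22 \right)} + S{\left(p,14 \right)}\right) + 752\right) = 3118 - \left(\left(\sqrt{\left(-22\right)^{2} + \left(-28\right)^{2}} + \left(1 - \frac{22}{9}\right)\right) + 752\right) = 3118 - \left(\left(\sqrt{484 + 784} - \frac{13}{9}\right) + 752\right) = 3118 - \left(\left(\sqrt{1268} - \frac{13}{9}\right) + 752\right) = 3118 - \left(\left(2 \sqrt{317} - \frac{13}{9}\right) + 752\right) = 3118 - \left(\left(- \frac{13}{9} + 2 \sqrt{317}\right) + 752\right) = 3118 - \left(\frac{6755}{9} + 2 \sqrt{317}\right) = \frac{21307}{9} - 2 \sqrt{317}$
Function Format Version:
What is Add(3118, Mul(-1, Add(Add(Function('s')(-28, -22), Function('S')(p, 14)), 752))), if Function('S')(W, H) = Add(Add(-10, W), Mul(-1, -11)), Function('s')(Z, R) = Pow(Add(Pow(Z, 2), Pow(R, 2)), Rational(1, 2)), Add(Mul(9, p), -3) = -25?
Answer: Add(Rational(21307, 9), Mul(-2, Pow(317, Rational(1, 2)))) ≈ 2331.8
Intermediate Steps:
p = Rational(-22, 9) (p = Add(Rational(1, 3), Mul(Rational(1, 9), -25)) = Add(Rational(1, 3), Rational(-25, 9)) = Rational(-22, 9) ≈ -2.4444)
Function('s')(Z, R) = Pow(Add(Pow(R, 2), Pow(Z, 2)), Rational(1, 2))
Function('S')(W, H) = Add(1, W) (Function('S')(W, H) = Add(Add(-10, W), 11) = Add(1, W))
Add(3118, Mul(-1, Add(Add(Function('s')(-28, -22), Function('S')(p, 14)), 752))) = Add(3118, Mul(-1, Add(Add(Pow(Add(Pow(-22, 2), Pow(-28, 2)), Rational(1, 2)), Add(1, Rational(-22, 9))), 752))) = Add(3118, Mul(-1, Add(Add(Pow(Add(484, 784), Rational(1, 2)), Rational(-13, 9)), 752))) = Add(3118, Mul(-1, Add(Add(Pow(1268, Rational(1, 2)), Rational(-13, 9)), 752))) = Add(3118, Mul(-1, Add(Add(Mul(2, Pow(317, Rational(1, 2))), Rational(-13, 9)), 752))) = Add(3118, Mul(-1, Add(Add(Rational(-13, 9), Mul(2, Pow(317, Rational(1, 2)))), 752))) = Add(3118, Mul(-1, Add(Rational(6755, 9), Mul(2, Pow(317, Rational(1, 2)))))) = Add(3118, Add(Rational(-6755, 9), Mul(-2, Pow(317, Rational(1, 2))))) = Add(Rational(21307, 9), Mul(-2, Pow(317, Rational(1, 2))))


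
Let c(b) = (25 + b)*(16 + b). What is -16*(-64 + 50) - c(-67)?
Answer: -1918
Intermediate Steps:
c(b) = (16 + b)*(25 + b)
-16*(-64 + 50) - c(-67) = -16*(-64 + 50) - (400 + (-67)**2 + 41*(-67)) = -16*(-14) - (400 + 4489 - 2747) = 224 - 1*2142 = 224 - 2142 = -1918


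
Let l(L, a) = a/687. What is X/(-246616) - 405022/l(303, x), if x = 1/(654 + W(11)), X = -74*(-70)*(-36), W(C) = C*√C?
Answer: -5609761036814502/30827 - 3060751254*√11 ≈ -1.9213e+11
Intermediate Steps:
W(C) = C^(3/2)
X = -186480 (X = 5180*(-36) = -186480)
x = 1/(654 + 11*√11) (x = 1/(654 + 11^(3/2)) = 1/(654 + 11*√11) ≈ 0.0014483)
l(L, a) = a/687 (l(L, a) = a*(1/687) = a/687)
X/(-246616) - 405022/l(303, x) = -186480/(-246616) - 405022*687/(654/426385 - 11*√11/426385) = -186480*(-1/246616) - 405022/(218/97642165 - 11*√11/292926495) = 23310/30827 - 405022/(218/97642165 - 11*√11/292926495)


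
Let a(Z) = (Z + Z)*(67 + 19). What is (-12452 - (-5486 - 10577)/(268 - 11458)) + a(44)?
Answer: -54668023/11190 ≈ -4885.4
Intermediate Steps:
a(Z) = 172*Z (a(Z) = (2*Z)*86 = 172*Z)
(-12452 - (-5486 - 10577)/(268 - 11458)) + a(44) = (-12452 - (-5486 - 10577)/(268 - 11458)) + 172*44 = (-12452 - (-16063)/(-11190)) + 7568 = (-12452 - (-16063)*(-1)/11190) + 7568 = (-12452 - 1*16063/11190) + 7568 = (-12452 - 16063/11190) + 7568 = -139353943/11190 + 7568 = -54668023/11190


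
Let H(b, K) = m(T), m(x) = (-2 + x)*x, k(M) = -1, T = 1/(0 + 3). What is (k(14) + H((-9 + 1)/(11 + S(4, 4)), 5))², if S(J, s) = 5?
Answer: 196/81 ≈ 2.4198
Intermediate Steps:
T = ⅓ (T = 1/3 = ⅓ ≈ 0.33333)
m(x) = x*(-2 + x)
H(b, K) = -5/9 (H(b, K) = (-2 + ⅓)/3 = (⅓)*(-5/3) = -5/9)
(k(14) + H((-9 + 1)/(11 + S(4, 4)), 5))² = (-1 - 5/9)² = (-14/9)² = 196/81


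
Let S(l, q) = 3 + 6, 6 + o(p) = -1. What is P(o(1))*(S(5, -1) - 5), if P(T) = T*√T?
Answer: -28*I*√7 ≈ -74.081*I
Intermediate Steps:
o(p) = -7 (o(p) = -6 - 1 = -7)
S(l, q) = 9
P(T) = T^(3/2)
P(o(1))*(S(5, -1) - 5) = (-7)^(3/2)*(9 - 5) = -7*I*√7*4 = -28*I*√7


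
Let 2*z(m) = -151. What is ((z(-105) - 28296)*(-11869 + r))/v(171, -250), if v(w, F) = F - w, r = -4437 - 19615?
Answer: -2038265303/842 ≈ -2.4207e+6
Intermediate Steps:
z(m) = -151/2 (z(m) = (1/2)*(-151) = -151/2)
r = -24052
((z(-105) - 28296)*(-11869 + r))/v(171, -250) = ((-151/2 - 28296)*(-11869 - 24052))/(-250 - 1*171) = (-56743/2*(-35921))/(-250 - 171) = (2038265303/2)/(-421) = (2038265303/2)*(-1/421) = -2038265303/842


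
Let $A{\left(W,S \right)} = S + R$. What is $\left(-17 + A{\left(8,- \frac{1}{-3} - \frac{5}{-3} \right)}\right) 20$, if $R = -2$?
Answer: $-340$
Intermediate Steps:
$A{\left(W,S \right)} = -2 + S$ ($A{\left(W,S \right)} = S - 2 = -2 + S$)
$\left(-17 + A{\left(8,- \frac{1}{-3} - \frac{5}{-3} \right)}\right) 20 = \left(-17 - 0\right) 20 = \left(-17 + \left(-2 + \left(\frac{1}{3} + \frac{5}{3}\right)\right)\right) 20 = \left(-17 + \left(-2 + 2\right)\right) 20 = \left(-17 + 0\right) 20 = \left(-17\right) 20 = -340$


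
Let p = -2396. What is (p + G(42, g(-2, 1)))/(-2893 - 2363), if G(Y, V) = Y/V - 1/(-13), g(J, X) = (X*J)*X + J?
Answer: 62567/136656 ≈ 0.45784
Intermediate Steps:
g(J, X) = J + J*X² (g(J, X) = (J*X)*X + J = J*X² + J = J + J*X²)
G(Y, V) = 1/13 + Y/V (G(Y, V) = Y/V - 1*(-1/13) = Y/V + 1/13 = 1/13 + Y/V)
(p + G(42, g(-2, 1)))/(-2893 - 2363) = (-2396 + (42 + (-2*(1 + 1²))/13)/((-2*(1 + 1²))))/(-2893 - 2363) = (-2396 + (42 + (-2*(1 + 1))/13)/((-2*(1 + 1))))/(-5256) = (-2396 + (42 + (-2*2)/13)/((-2*2)))*(-1/5256) = (-2396 + (42 + (1/13)*(-4))/(-4))*(-1/5256) = (-2396 - (42 - 4/13)/4)*(-1/5256) = (-2396 - ¼*542/13)*(-1/5256) = (-2396 - 271/26)*(-1/5256) = -62567/26*(-1/5256) = 62567/136656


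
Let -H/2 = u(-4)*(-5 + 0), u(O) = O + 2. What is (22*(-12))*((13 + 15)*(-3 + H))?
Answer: 170016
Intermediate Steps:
u(O) = 2 + O
H = -20 (H = -2*(2 - 4)*(-5 + 0) = -(-4)*(-5) = -2*10 = -20)
(22*(-12))*((13 + 15)*(-3 + H)) = (22*(-12))*((13 + 15)*(-3 - 20)) = -7392*(-23) = -264*(-644) = 170016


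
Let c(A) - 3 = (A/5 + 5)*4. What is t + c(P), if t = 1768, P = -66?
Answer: 8691/5 ≈ 1738.2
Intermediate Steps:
c(A) = 23 + 4*A/5 (c(A) = 3 + (A/5 + 5)*4 = 3 + (5 + A/5)*4 = 3 + (20 + 4*A/5) = 23 + 4*A/5)
t + c(P) = 1768 + (23 + (⅘)*(-66)) = 1768 + (23 - 264/5) = 1768 - 149/5 = 8691/5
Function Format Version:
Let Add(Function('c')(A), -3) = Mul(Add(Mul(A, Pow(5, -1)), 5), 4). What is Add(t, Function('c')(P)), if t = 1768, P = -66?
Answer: Rational(8691, 5) ≈ 1738.2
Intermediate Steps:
Function('c')(A) = Add(23, Mul(Rational(4, 5), A)) (Function('c')(A) = Add(3, Mul(Add(Mul(A, Pow(5, -1)), 5), 4)) = Add(3, Mul(Add(Mul(A, Rational(1, 5)), 5), 4)) = Add(3, Mul(Add(Mul(Rational(1, 5), A), 5), 4)) = Add(3, Mul(Add(5, Mul(Rational(1, 5), A)), 4)) = Add(3, Add(20, Mul(Rational(4, 5), A))) = Add(23, Mul(Rational(4, 5), A)))
Add(t, Function('c')(P)) = Add(1768, Add(23, Mul(Rational(4, 5), -66))) = Add(1768, Add(23, Rational(-264, 5))) = Add(1768, Rational(-149, 5)) = Rational(8691, 5)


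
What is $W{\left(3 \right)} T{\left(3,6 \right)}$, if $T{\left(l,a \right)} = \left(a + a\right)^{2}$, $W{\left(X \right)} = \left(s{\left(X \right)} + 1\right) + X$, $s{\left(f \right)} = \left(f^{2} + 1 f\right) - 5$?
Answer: $1584$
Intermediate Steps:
$s{\left(f \right)} = -5 + f + f^{2}$ ($s{\left(f \right)} = \left(f^{2} + f\right) - 5 = \left(f + f^{2}\right) - 5 = -5 + f + f^{2}$)
$W{\left(X \right)} = -4 + X^{2} + 2 X$ ($W{\left(X \right)} = \left(\left(-5 + X + X^{2}\right) + 1\right) + X = \left(-4 + X + X^{2}\right) + X = -4 + X^{2} + 2 X$)
$T{\left(l,a \right)} = 4 a^{2}$ ($T{\left(l,a \right)} = \left(2 a\right)^{2} = 4 a^{2}$)
$W{\left(3 \right)} T{\left(3,6 \right)} = \left(-4 + 3^{2} + 2 \cdot 3\right) 4 \cdot 6^{2} = \left(-4 + 9 + 6\right) 4 \cdot 36 = 11 \cdot 144 = 1584$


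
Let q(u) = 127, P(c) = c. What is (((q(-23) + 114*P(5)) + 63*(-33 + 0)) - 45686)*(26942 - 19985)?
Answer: -327452076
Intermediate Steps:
(((q(-23) + 114*P(5)) + 63*(-33 + 0)) - 45686)*(26942 - 19985) = (((127 + 114*5) + 63*(-33 + 0)) - 45686)*(26942 - 19985) = (((127 + 570) + 63*(-33)) - 45686)*6957 = ((697 - 2079) - 45686)*6957 = (-1382 - 45686)*6957 = -47068*6957 = -327452076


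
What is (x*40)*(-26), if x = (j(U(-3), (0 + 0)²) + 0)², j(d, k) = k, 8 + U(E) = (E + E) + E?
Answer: 0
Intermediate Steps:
U(E) = -8 + 3*E (U(E) = -8 + ((E + E) + E) = -8 + (2*E + E) = -8 + 3*E)
x = 0 (x = ((0 + 0)² + 0)² = (0² + 0)² = (0 + 0)² = 0² = 0)
(x*40)*(-26) = (0*40)*(-26) = 0*(-26) = 0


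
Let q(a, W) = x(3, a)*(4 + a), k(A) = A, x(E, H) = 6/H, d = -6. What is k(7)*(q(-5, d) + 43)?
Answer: 1547/5 ≈ 309.40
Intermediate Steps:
q(a, W) = 6*(4 + a)/a (q(a, W) = (6/a)*(4 + a) = 6*(4 + a)/a)
k(7)*(q(-5, d) + 43) = 7*((6 + 24/(-5)) + 43) = 7*((6 + 24*(-⅕)) + 43) = 7*((6 - 24/5) + 43) = 7*(6/5 + 43) = 7*(221/5) = 1547/5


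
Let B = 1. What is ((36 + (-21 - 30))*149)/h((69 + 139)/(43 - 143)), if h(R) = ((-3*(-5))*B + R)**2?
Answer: -1396875/104329 ≈ -13.389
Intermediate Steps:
h(R) = (15 + R)**2 (h(R) = (-3*(-5)*1 + R)**2 = (15*1 + R)**2 = (15 + R)**2)
((36 + (-21 - 30))*149)/h((69 + 139)/(43 - 143)) = ((36 + (-21 - 30))*149)/((15 + (69 + 139)/(43 - 143))**2) = ((36 - 51)*149)/((15 + 208/(-100))**2) = (-15*149)/((15 + 208*(-1/100))**2) = -2235/(15 - 52/25)**2 = -2235/((323/25)**2) = -2235/104329/625 = -2235*625/104329 = -1396875/104329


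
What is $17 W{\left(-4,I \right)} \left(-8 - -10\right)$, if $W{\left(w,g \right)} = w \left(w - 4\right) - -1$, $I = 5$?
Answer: $1122$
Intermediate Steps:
$W{\left(w,g \right)} = 1 + w \left(-4 + w\right)$ ($W{\left(w,g \right)} = w \left(-4 + w\right) + 1 = 1 + w \left(-4 + w\right)$)
$17 W{\left(-4,I \right)} \left(-8 - -10\right) = 17 \left(1 + \left(-4\right)^{2} - -16\right) \left(-8 - -10\right) = 17 \left(1 + 16 + 16\right) \left(-8 + 10\right) = 17 \cdot 33 \cdot 2 = 561 \cdot 2 = 1122$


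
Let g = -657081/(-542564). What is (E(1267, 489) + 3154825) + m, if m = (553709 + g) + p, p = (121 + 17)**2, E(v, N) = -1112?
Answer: 2021846955905/542564 ≈ 3.7265e+6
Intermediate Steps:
g = 657081/542564 (g = -657081*(-1/542564) = 657081/542564 ≈ 1.2111)
p = 19044 (p = 138**2 = 19044)
m = 310755815773/542564 (m = (553709 + 657081/542564) + 19044 = 300423226957/542564 + 19044 = 310755815773/542564 ≈ 5.7275e+5)
(E(1267, 489) + 3154825) + m = (-1112 + 3154825) + 310755815773/542564 = 3153713 + 310755815773/542564 = 2021846955905/542564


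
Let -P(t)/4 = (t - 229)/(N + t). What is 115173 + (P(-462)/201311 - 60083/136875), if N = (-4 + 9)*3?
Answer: 157617950497082496/1368537341875 ≈ 1.1517e+5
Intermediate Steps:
N = 15 (N = 5*3 = 15)
P(t) = -4*(-229 + t)/(15 + t) (P(t) = -4*(t - 229)/(15 + t) = -4*(-229 + t)/(15 + t))
115173 + (P(-462)/201311 - 60083/136875) = 115173 + ((4*(229 - 1*(-462))/(15 - 462))/201311 - 60083/136875) = 115173 + ((4*(229 + 462)/(-447))*(1/201311) - 60083*1/136875) = 115173 + ((4*(-1/447)*691)*(1/201311) - 60083/136875) = 115173 + (-2764/447*1/201311 - 60083/136875) = 115173 + (-2764/89986017 - 60083/136875) = 115173 - 600778686879/1368537341875 = 157617950497082496/1368537341875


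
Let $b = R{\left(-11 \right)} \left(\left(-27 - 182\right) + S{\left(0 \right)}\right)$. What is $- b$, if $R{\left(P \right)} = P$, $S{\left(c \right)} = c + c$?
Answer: $-2299$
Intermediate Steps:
$S{\left(c \right)} = 2 c$
$b = 2299$ ($b = - 11 \left(\left(-27 - 182\right) + 2 \cdot 0\right) = - 11 \left(\left(-27 - 182\right) + 0\right) = - 11 \left(-209 + 0\right) = \left(-11\right) \left(-209\right) = 2299$)
$- b = \left(-1\right) 2299 = -2299$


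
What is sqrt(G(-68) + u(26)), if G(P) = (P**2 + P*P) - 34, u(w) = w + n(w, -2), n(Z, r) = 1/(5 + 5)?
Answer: sqrt(924010)/10 ≈ 96.125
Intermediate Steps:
n(Z, r) = 1/10
u(w) = 1/10 + w (u(w) = w + 1/10 = 1/10 + w)
G(P) = -34 + 2*P**2 (G(P) = (P**2 + P**2) - 34 = 2*P**2 - 34 = -34 + 2*P**2)
sqrt(G(-68) + u(26)) = sqrt((-34 + 2*(-68)**2) + (1/10 + 26)) = sqrt((-34 + 2*4624) + 261/10) = sqrt((-34 + 9248) + 261/10) = sqrt(9214 + 261/10) = sqrt(92401/10) = sqrt(924010)/10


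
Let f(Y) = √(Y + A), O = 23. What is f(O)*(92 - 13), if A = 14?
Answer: 79*√37 ≈ 480.54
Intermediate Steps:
f(Y) = √(14 + Y) (f(Y) = √(Y + 14) = √(14 + Y))
f(O)*(92 - 13) = √(14 + 23)*(92 - 13) = √37*79 = 79*√37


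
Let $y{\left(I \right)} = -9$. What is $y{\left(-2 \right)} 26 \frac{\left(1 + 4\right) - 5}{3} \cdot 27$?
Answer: $0$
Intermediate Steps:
$y{\left(-2 \right)} 26 \frac{\left(1 + 4\right) - 5}{3} \cdot 27 = - 9 \cdot 26 \frac{\left(1 + 4\right) - 5}{3} \cdot 27 = - 9 \cdot 26 \left(5 - 5\right) \frac{1}{3} \cdot 27 = - 9 \cdot 26 \cdot 0 \cdot \frac{1}{3} \cdot 27 = - 9 \cdot 26 \cdot 0 \cdot 27 = \left(-9\right) 0 \cdot 27 = 0 \cdot 27 = 0$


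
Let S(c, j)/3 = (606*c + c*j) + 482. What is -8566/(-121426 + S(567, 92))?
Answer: -4283/533659 ≈ -0.0080257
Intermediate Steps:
S(c, j) = 1446 + 1818*c + 3*c*j (S(c, j) = 3*((606*c + c*j) + 482) = 3*(482 + 606*c + c*j) = 1446 + 1818*c + 3*c*j)
-8566/(-121426 + S(567, 92)) = -8566/(-121426 + (1446 + 1818*567 + 3*567*92)) = -8566/(-121426 + (1446 + 1030806 + 156492)) = -8566/(-121426 + 1188744) = -8566/1067318 = -8566*1/1067318 = -4283/533659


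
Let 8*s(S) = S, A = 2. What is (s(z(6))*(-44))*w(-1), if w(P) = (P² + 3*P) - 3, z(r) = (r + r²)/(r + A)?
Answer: 1155/8 ≈ 144.38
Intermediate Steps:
z(r) = (r + r²)/(2 + r) (z(r) = (r + r²)/(r + 2) = (r + r²)/(2 + r))
s(S) = S/8
w(P) = -3 + P² + 3*P
(s(z(6))*(-44))*w(-1) = (((6*(1 + 6)/(2 + 6))/8)*(-44))*(-3 + (-1)² + 3*(-1)) = (((6*7/8)/8)*(-44))*(-3 + 1 - 3) = (((6*(⅛)*7)/8)*(-44))*(-5) = (((⅛)*(21/4))*(-44))*(-5) = ((21/32)*(-44))*(-5) = -231/8*(-5) = 1155/8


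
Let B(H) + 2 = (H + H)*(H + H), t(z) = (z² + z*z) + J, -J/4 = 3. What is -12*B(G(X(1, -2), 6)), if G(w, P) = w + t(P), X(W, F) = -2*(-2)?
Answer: -196584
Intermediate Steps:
J = -12 (J = -4*3 = -12)
t(z) = -12 + 2*z² (t(z) = (z² + z*z) - 12 = (z² + z²) - 12 = 2*z² - 12 = -12 + 2*z²)
X(W, F) = 4
G(w, P) = -12 + w + 2*P² (G(w, P) = w + (-12 + 2*P²) = -12 + w + 2*P²)
B(H) = -2 + 4*H² (B(H) = -2 + (H + H)*(H + H) = -2 + (2*H)*(2*H) = -2 + 4*H²)
-12*B(G(X(1, -2), 6)) = -12*(-2 + 4*(-12 + 4 + 2*6²)²) = -12*(-2 + 4*(-12 + 4 + 2*36)²) = -12*(-2 + 4*(-12 + 4 + 72)²) = -12*(-2 + 4*64²) = -12*(-2 + 4*4096) = -12*(-2 + 16384) = -12*16382 = -196584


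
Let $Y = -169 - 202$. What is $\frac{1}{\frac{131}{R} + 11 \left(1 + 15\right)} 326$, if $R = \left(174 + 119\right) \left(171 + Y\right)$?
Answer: $\frac{19103600}{10313469} \approx 1.8523$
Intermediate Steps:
$Y = -371$ ($Y = -169 - 202 = -371$)
$R = -58600$ ($R = \left(174 + 119\right) \left(171 - 371\right) = 293 \left(-200\right) = -58600$)
$\frac{1}{\frac{131}{R} + 11 \left(1 + 15\right)} 326 = \frac{1}{\frac{131}{-58600} + 11 \left(1 + 15\right)} 326 = \frac{1}{131 \left(- \frac{1}{58600}\right) + 11 \cdot 16} \cdot 326 = \frac{1}{- \frac{131}{58600} + 176} \cdot 326 = \frac{1}{\frac{10313469}{58600}} \cdot 326 = \frac{58600}{10313469} \cdot 326 = \frac{19103600}{10313469}$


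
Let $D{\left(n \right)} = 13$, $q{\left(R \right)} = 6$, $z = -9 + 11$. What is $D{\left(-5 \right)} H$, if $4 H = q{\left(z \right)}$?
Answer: $\frac{39}{2} \approx 19.5$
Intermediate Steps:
$z = 2$
$H = \frac{3}{2}$ ($H = \frac{1}{4} \cdot 6 = \frac{3}{2} \approx 1.5$)
$D{\left(-5 \right)} H = 13 \cdot \frac{3}{2} = \frac{39}{2}$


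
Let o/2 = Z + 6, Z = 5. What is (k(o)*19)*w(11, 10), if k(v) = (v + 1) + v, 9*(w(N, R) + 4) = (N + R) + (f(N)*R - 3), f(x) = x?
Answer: 8740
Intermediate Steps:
w(N, R) = -13/3 + N/9 + R/9 + N*R/9 (w(N, R) = -4 + ((N + R) + (N*R - 3))/9 = -4 + ((N + R) + (-3 + N*R))/9 = -4 + (-3 + N + R + N*R)/9 = -4 + (-⅓ + N/9 + R/9 + N*R/9) = -13/3 + N/9 + R/9 + N*R/9)
o = 22 (o = 2*(5 + 6) = 2*11 = 22)
k(v) = 1 + 2*v (k(v) = (1 + v) + v = 1 + 2*v)
(k(o)*19)*w(11, 10) = ((1 + 2*22)*19)*(-13/3 + (⅑)*11 + (⅑)*10 + (⅑)*11*10) = ((1 + 44)*19)*(-13/3 + 11/9 + 10/9 + 110/9) = (45*19)*(92/9) = 855*(92/9) = 8740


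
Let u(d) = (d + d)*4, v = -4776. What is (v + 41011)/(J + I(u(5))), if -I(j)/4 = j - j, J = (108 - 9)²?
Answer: 36235/9801 ≈ 3.6971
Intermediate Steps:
J = 9801 (J = 99² = 9801)
u(d) = 8*d (u(d) = (2*d)*4 = 8*d)
I(j) = 0 (I(j) = -4*(j - j) = -4*0 = 0)
(v + 41011)/(J + I(u(5))) = (-4776 + 41011)/(9801 + 0) = 36235/9801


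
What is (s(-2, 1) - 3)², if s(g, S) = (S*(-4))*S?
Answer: 49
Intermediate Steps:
s(g, S) = -4*S² (s(g, S) = (-4*S)*S = -4*S²)
(s(-2, 1) - 3)² = (-4*1² - 3)² = (-4*1 - 3)² = (-4 - 3)² = (-7)² = 49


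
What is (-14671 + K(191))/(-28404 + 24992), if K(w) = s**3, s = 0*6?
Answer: 14671/3412 ≈ 4.2998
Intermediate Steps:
s = 0
K(w) = 0 (K(w) = 0**3 = 0)
(-14671 + K(191))/(-28404 + 24992) = (-14671 + 0)/(-28404 + 24992) = -14671/(-3412) = -14671*(-1/3412) = 14671/3412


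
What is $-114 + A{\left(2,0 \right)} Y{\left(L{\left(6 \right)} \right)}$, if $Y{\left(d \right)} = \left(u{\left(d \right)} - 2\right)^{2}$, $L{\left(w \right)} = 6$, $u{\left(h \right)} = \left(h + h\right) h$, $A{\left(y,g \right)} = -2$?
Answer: $-9914$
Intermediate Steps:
$u{\left(h \right)} = 2 h^{2}$ ($u{\left(h \right)} = 2 h h = 2 h^{2}$)
$Y{\left(d \right)} = \left(-2 + 2 d^{2}\right)^{2}$ ($Y{\left(d \right)} = \left(2 d^{2} - 2\right)^{2} = \left(-2 + 2 d^{2}\right)^{2}$)
$-114 + A{\left(2,0 \right)} Y{\left(L{\left(6 \right)} \right)} = -114 - 2 \cdot 4 \left(-1 + 6^{2}\right)^{2} = -114 - 2 \cdot 4 \left(-1 + 36\right)^{2} = -114 - 2 \cdot 4 \cdot 35^{2} = -114 - 2 \cdot 4 \cdot 1225 = -114 - 9800 = -9914$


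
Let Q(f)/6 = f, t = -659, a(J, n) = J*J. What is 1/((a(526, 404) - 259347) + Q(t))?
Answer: 1/13375 ≈ 7.4766e-5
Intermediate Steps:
a(J, n) = J²
Q(f) = 6*f
1/((a(526, 404) - 259347) + Q(t)) = 1/((526² - 259347) + 6*(-659)) = 1/((276676 - 259347) - 3954) = 1/(17329 - 3954) = 1/13375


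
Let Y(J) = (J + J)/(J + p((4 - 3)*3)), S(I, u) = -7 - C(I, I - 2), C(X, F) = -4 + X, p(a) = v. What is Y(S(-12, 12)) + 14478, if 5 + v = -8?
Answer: 28947/2 ≈ 14474.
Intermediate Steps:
v = -13 (v = -5 - 8 = -13)
p(a) = -13
S(I, u) = -3 - I (S(I, u) = -7 - (-4 + I) = -7 + (4 - I) = -3 - I)
Y(J) = 2*J/(-13 + J) (Y(J) = (J + J)/(J - 13) = (2*J)/(-13 + J) = 2*J/(-13 + J))
Y(S(-12, 12)) + 14478 = 2*(-3 - 1*(-12))/(-13 + (-3 - 1*(-12))) + 14478 = 2*(-3 + 12)/(-13 + (-3 + 12)) + 14478 = 2*9/(-13 + 9) + 14478 = 2*9/(-4) + 14478 = 2*9*(-¼) + 14478 = -9/2 + 14478 = 28947/2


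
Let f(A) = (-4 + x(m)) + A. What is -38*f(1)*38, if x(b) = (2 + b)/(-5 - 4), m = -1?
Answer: 40432/9 ≈ 4492.4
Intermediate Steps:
x(b) = -2/9 - b/9 (x(b) = (2 + b)/(-9) = (2 + b)*(-1/9) = -2/9 - b/9)
f(A) = -37/9 + A (f(A) = (-4 + (-2/9 - 1/9*(-1))) + A = (-4 + (-2/9 + 1/9)) + A = (-4 - 1/9) + A = -37/9 + A)
-38*f(1)*38 = -38*(-37/9 + 1)*38 = -38*(-28/9)*38 = (1064/9)*38 = 40432/9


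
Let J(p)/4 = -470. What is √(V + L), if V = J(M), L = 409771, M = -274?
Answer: 11*√3371 ≈ 638.66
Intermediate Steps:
J(p) = -1880 (J(p) = 4*(-470) = -1880)
V = -1880
√(V + L) = √(-1880 + 409771) = √407891 = 11*√3371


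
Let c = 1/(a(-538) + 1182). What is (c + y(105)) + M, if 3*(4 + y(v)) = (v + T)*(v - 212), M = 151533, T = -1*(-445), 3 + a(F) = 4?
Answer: 468156874/3549 ≈ 1.3191e+5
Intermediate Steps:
a(F) = 1 (a(F) = -3 + 4 = 1)
T = 445
c = 1/1183 (c = 1/(1 + 1182) = 1/1183 ≈ 0.00084531)
y(v) = -4 + (-212 + v)*(445 + v)/3 (y(v) = -4 + ((v + 445)*(v - 212))/3 = -4 + ((445 + v)*(-212 + v))/3 = -4 + ((-212 + v)*(445 + v))/3 = -4 + (-212 + v)*(445 + v)/3)
(c + y(105)) + M = (1/1183 + (-94352/3 + (⅓)*105² + (233/3)*105)) + 151533 = (1/1183 + (-94352/3 + (⅓)*11025 + 8155)) + 151533 = (1/1183 + (-94352/3 + 3675 + 8155)) + 151533 = (1/1183 - 58862/3) + 151533 = -69633743/3549 + 151533 = 468156874/3549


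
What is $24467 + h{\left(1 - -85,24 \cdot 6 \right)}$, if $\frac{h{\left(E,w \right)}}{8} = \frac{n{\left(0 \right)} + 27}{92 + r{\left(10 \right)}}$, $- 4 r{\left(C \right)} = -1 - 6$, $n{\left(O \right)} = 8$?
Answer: $\frac{1835249}{75} \approx 24470.0$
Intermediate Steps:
$r{\left(C \right)} = \frac{7}{4}$ ($r{\left(C \right)} = - \frac{-1 - 6}{4} = \left(- \frac{1}{4}\right) \left(-7\right) = \frac{7}{4}$)
$h{\left(E,w \right)} = \frac{224}{75}$ ($h{\left(E,w \right)} = 8 \frac{8 + 27}{92 + \frac{7}{4}} = 8 \frac{35}{\frac{375}{4}} = 8 \cdot 35 \cdot \frac{4}{375} = 8 \cdot \frac{28}{75} = \frac{224}{75}$)
$24467 + h{\left(1 - -85,24 \cdot 6 \right)} = 24467 + \frac{224}{75} = \frac{1835249}{75}$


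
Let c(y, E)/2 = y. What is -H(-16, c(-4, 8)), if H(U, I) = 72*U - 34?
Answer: 1186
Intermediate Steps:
c(y, E) = 2*y
H(U, I) = -34 + 72*U
-H(-16, c(-4, 8)) = -(-34 + 72*(-16)) = -(-34 - 1152) = -1*(-1186) = 1186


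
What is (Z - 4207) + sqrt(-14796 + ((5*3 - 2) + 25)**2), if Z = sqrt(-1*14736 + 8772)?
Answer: -4207 + 2*I*sqrt(1491) + 2*I*sqrt(3338) ≈ -4207.0 + 192.78*I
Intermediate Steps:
Z = 2*I*sqrt(1491) (Z = sqrt(-14736 + 8772) = sqrt(-5964) = 2*I*sqrt(1491) ≈ 77.227*I)
(Z - 4207) + sqrt(-14796 + ((5*3 - 2) + 25)**2) = (2*I*sqrt(1491) - 4207) + sqrt(-14796 + ((5*3 - 2) + 25)**2) = (-4207 + 2*I*sqrt(1491)) + sqrt(-14796 + ((15 - 2) + 25)**2) = (-4207 + 2*I*sqrt(1491)) + sqrt(-14796 + (13 + 25)**2) = (-4207 + 2*I*sqrt(1491)) + sqrt(-14796 + 38**2) = (-4207 + 2*I*sqrt(1491)) + sqrt(-14796 + 1444) = (-4207 + 2*I*sqrt(1491)) + sqrt(-13352) = (-4207 + 2*I*sqrt(1491)) + 2*I*sqrt(3338) = -4207 + 2*I*sqrt(1491) + 2*I*sqrt(3338)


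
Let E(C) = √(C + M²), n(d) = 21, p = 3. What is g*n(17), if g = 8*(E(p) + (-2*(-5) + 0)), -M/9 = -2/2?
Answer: 1680 + 336*√21 ≈ 3219.7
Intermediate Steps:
M = 9 (M = -(-18)/2 = -9*(-1) = 9)
E(C) = √(81 + C) (E(C) = √(C + 9²) = √(C + 81) = √(81 + C))
g = 80 + 16*√21 (g = 8*(√(81 + 3) + (-2*(-5) + 0)) = 8*(√84 + (10 + 0)) = 8*(2*√21 + 10) = 8*(10 + 2*√21) = 80 + 16*√21 ≈ 153.32)
g*n(17) = (80 + 16*√21)*21 = 1680 + 336*√21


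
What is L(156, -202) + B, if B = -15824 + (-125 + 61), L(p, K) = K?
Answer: -16090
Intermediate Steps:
B = -15888 (B = -15824 - 64 = -15888)
L(156, -202) + B = -202 - 15888 = -16090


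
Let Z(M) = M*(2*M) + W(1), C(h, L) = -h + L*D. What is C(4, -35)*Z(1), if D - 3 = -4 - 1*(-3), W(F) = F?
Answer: -222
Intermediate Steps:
D = 2 (D = 3 + (-4 - 1*(-3)) = 3 + (-4 + 3) = 3 - 1 = 2)
C(h, L) = -h + 2*L (C(h, L) = -h + L*2 = -h + 2*L)
Z(M) = 1 + 2*M² (Z(M) = M*(2*M) + 1 = 2*M² + 1 = 1 + 2*M²)
C(4, -35)*Z(1) = (-1*4 + 2*(-35))*(1 + 2*1²) = (-4 - 70)*(1 + 2*1) = -74*(1 + 2) = -74*3 = -222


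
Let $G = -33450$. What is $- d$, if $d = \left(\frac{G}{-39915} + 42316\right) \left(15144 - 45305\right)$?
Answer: $\frac{3396282602066}{2661} \approx 1.2763 \cdot 10^{9}$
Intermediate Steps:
$d = - \frac{3396282602066}{2661}$ ($d = \left(- \frac{33450}{-39915} + 42316\right) \left(15144 - 45305\right) = \left(\left(-33450\right) \left(- \frac{1}{39915}\right) + 42316\right) \left(-30161\right) = \left(\frac{2230}{2661} + 42316\right) \left(-30161\right) = \frac{112605106}{2661} \left(-30161\right) = - \frac{3396282602066}{2661} \approx -1.2763 \cdot 10^{9}$)
$- d = \left(-1\right) \left(- \frac{3396282602066}{2661}\right) = \frac{3396282602066}{2661}$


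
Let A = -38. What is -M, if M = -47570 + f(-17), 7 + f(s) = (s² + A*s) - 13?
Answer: 46655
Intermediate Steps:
f(s) = -20 + s² - 38*s (f(s) = -7 + ((s² - 38*s) - 13) = -7 + (-13 + s² - 38*s) = -20 + s² - 38*s)
M = -46655 (M = -47570 + (-20 + (-17)² - 38*(-17)) = -47570 + (-20 + 289 + 646) = -47570 + 915 = -46655)
-M = -1*(-46655) = 46655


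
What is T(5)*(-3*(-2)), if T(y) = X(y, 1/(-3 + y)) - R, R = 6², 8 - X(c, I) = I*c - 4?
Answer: -159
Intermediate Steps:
X(c, I) = 12 - I*c (X(c, I) = 8 - (I*c - 4) = 8 - (-4 + I*c) = 8 + (4 - I*c) = 12 - I*c)
R = 36
T(y) = -24 - y/(-3 + y) (T(y) = (12 - y/(-3 + y)) - 1*36 = (12 - y/(-3 + y)) - 36 = -24 - y/(-3 + y))
T(5)*(-3*(-2)) = ((72 - 25*5)/(-3 + 5))*(-3*(-2)) = ((72 - 125)/2)*6 = ((½)*(-53))*6 = -53/2*6 = -159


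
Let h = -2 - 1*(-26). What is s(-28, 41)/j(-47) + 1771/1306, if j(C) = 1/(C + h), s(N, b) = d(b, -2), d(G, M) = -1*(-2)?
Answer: -58305/1306 ≈ -44.644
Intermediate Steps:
d(G, M) = 2
s(N, b) = 2
h = 24 (h = -2 + 26 = 24)
j(C) = 1/(24 + C) (j(C) = 1/(C + 24) = 1/(24 + C))
s(-28, 41)/j(-47) + 1771/1306 = 2/(1/(24 - 47)) + 1771/1306 = 2/(1/(-23)) + 1771*(1/1306) = 2/(-1/23) + 1771/1306 = 2*(-23) + 1771/1306 = -46 + 1771/1306 = -58305/1306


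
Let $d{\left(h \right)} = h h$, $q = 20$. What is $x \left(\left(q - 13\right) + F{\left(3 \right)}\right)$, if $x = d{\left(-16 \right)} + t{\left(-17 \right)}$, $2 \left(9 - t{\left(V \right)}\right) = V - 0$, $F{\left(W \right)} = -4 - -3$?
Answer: $1641$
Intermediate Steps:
$F{\left(W \right)} = -1$ ($F{\left(W \right)} = -4 + 3 = -1$)
$t{\left(V \right)} = 9 - \frac{V}{2}$ ($t{\left(V \right)} = 9 - \frac{V - 0}{2} = 9 - \frac{V + 0}{2} = 9 - \frac{V}{2}$)
$d{\left(h \right)} = h^{2}$
$x = \frac{547}{2}$ ($x = \left(-16\right)^{2} + \left(9 - - \frac{17}{2}\right) = 256 + \left(9 + \frac{17}{2}\right) = 256 + \frac{35}{2} = \frac{547}{2} \approx 273.5$)
$x \left(\left(q - 13\right) + F{\left(3 \right)}\right) = \frac{547 \left(\left(20 - 13\right) - 1\right)}{2} = \frac{547 \left(7 - 1\right)}{2} = \frac{547}{2} \cdot 6 = 1641$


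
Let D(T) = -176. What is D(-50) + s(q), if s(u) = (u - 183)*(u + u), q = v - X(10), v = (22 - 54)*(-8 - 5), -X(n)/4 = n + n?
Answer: 310320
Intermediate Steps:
X(n) = -8*n (X(n) = -4*(n + n) = -8*n)
v = 416 (v = -32*(-13) = 416)
q = 496 (q = 416 - (-8)*10 = 416 - 1*(-80) = 416 + 80 = 496)
s(u) = 2*u*(-183 + u) (s(u) = (-183 + u)*(2*u) = 2*u*(-183 + u))
D(-50) + s(q) = -176 + 2*496*(-183 + 496) = -176 + 2*496*313 = -176 + 310496 = 310320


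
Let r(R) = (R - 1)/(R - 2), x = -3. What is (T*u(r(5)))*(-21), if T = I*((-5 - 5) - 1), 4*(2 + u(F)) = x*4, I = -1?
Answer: 1155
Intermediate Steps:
r(R) = (-1 + R)/(-2 + R)
u(F) = -5 (u(F) = -2 + (-3*4)/4 = -2 + (¼)*(-12) = -2 - 3 = -5)
T = 11 (T = -((-5 - 5) - 1) = -(-10 - 1) = -1*(-11) = 11)
(T*u(r(5)))*(-21) = (11*(-5))*(-21) = -55*(-21) = 1155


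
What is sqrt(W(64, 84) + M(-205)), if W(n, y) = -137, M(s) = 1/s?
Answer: I*sqrt(5757630)/205 ≈ 11.705*I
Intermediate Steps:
sqrt(W(64, 84) + M(-205)) = sqrt(-137 + 1/(-205)) = sqrt(-137 - 1/205) = sqrt(-28086/205) = I*sqrt(5757630)/205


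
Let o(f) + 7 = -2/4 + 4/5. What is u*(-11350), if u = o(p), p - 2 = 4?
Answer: 76045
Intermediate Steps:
p = 6 (p = 2 + 4 = 6)
o(f) = -67/10 (o(f) = -7 + (-2/4 + 4/5) = -7 + (-2*1/4 + 4*(1/5)) = -7 + (-1/2 + 4/5) = -7 + 3/10 = -67/10)
u = -67/10 ≈ -6.7000
u*(-11350) = -67/10*(-11350) = 76045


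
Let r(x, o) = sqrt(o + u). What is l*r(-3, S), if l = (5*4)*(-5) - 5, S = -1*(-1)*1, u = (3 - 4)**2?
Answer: -105*sqrt(2) ≈ -148.49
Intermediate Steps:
u = 1 (u = (-1)**2 = 1)
S = 1 (S = 1*1 = 1)
l = -105 (l = 20*(-5) - 5 = -100 - 5 = -105)
r(x, o) = sqrt(1 + o) (r(x, o) = sqrt(o + 1) = sqrt(1 + o))
l*r(-3, S) = -105*sqrt(1 + 1) = -105*sqrt(2)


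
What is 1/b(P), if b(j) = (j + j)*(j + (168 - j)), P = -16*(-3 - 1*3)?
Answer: 1/32256 ≈ 3.1002e-5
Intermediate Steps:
P = 96 (P = -16*(-3 - 3) = -16*(-6) = 96)
b(j) = 336*j (b(j) = (2*j)*168 = 336*j)
1/b(P) = 1/(336*96) = 1/32256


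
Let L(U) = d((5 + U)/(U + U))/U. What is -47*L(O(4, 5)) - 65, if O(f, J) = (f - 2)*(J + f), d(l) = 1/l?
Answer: -1589/23 ≈ -69.087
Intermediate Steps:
O(f, J) = (-2 + f)*(J + f)
L(U) = 2/(5 + U) (L(U) = 1/((((5 + U)/(U + U)))*U) = 1/((((5 + U)/((2*U))))*U) = 1/((((5 + U)*(1/(2*U))))*U) = 1/((((5 + U)/(2*U)))*U) = (2*U/(5 + U))/U = 2/(5 + U))
-47*L(O(4, 5)) - 65 = -94/(5 + (4² - 2*5 - 2*4 + 5*4)) - 65 = -94/(5 + (16 - 10 - 8 + 20)) - 65 = -94/(5 + 18) - 65 = -94/23 - 65 = -1589/23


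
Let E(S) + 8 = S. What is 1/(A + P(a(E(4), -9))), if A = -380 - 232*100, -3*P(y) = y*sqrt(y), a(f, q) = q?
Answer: -2620/61779609 - I/61779609 ≈ -4.2409e-5 - 1.6187e-8*I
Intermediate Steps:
E(S) = -8 + S
P(y) = -y**(3/2)/3 (P(y) = -y*sqrt(y)/3 = -y**(3/2)/3)
A = -23580 (A = -380 - 23200 = -23580)
1/(A + P(a(E(4), -9))) = 1/(-23580 - (-9)*I) = 1/(-23580 + 9*I) = (-23580 - 9*I)/556016481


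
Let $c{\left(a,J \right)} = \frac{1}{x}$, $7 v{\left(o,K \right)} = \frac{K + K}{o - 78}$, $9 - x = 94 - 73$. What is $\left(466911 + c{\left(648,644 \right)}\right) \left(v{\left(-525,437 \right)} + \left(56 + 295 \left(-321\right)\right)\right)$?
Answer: $- \frac{2238214573504583}{50652} \approx -4.4188 \cdot 10^{10}$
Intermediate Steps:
$x = -12$ ($x = 9 - \left(94 - 73\right) = 9 - 21 = -12$)
$v{\left(o,K \right)} = \frac{2 K}{7 \left(-78 + o\right)}$ ($v{\left(o,K \right)} = \frac{\left(K + K\right) \frac{1}{o - 78}}{7} = \frac{2 K \frac{1}{-78 + o}}{7} = \frac{2 K}{7 \left(-78 + o\right)}$)
$c{\left(a,J \right)} = - \frac{1}{12}$ ($c{\left(a,J \right)} = \frac{1}{-12} = - \frac{1}{12}$)
$\left(466911 + c{\left(648,644 \right)}\right) \left(v{\left(-525,437 \right)} + \left(56 + 295 \left(-321\right)\right)\right) = \left(466911 - \frac{1}{12}\right) \left(\frac{2}{7} \cdot 437 \frac{1}{-78 - 525} + \left(56 + 295 \left(-321\right)\right)\right) = \frac{5602931 \left(\frac{2}{7} \cdot 437 \frac{1}{-603} + \left(56 - 94695\right)\right)}{12} = \frac{5602931 \left(\frac{2}{7} \cdot 437 \left(- \frac{1}{603}\right) - 94639\right)}{12} = \frac{5602931 \left(- \frac{874}{4221} - 94639\right)}{12} = \frac{5602931}{12} \left(- \frac{399472093}{4221}\right) = - \frac{2238214573504583}{50652}$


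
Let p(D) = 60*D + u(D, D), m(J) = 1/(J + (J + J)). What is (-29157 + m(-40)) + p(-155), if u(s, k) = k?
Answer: -4633441/120 ≈ -38612.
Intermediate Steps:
m(J) = 1/(3*J) (m(J) = 1/(J + 2*J) = 1/(3*J))
p(D) = 61*D (p(D) = 60*D + D = 61*D)
(-29157 + m(-40)) + p(-155) = (-29157 + (⅓)/(-40)) + 61*(-155) = (-29157 + (⅓)*(-1/40)) - 9455 = (-29157 - 1/120) - 9455 = -3498841/120 - 9455 = -4633441/120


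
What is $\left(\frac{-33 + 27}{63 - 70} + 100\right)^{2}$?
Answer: $\frac{498436}{49} \approx 10172.0$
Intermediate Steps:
$\left(\frac{-33 + 27}{63 - 70} + 100\right)^{2} = \left(- \frac{6}{-7} + 100\right)^{2} = \left(\left(-6\right) \left(- \frac{1}{7}\right) + 100\right)^{2} = \left(\frac{6}{7} + 100\right)^{2} = \left(\frac{706}{7}\right)^{2} = \frac{498436}{49}$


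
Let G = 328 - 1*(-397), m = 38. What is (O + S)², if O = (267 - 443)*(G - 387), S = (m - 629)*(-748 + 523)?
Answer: 5400339169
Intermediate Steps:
G = 725 (G = 328 + 397 = 725)
S = 132975 (S = (38 - 629)*(-748 + 523) = -591*(-225) = 132975)
O = -59488 (O = (267 - 443)*(725 - 387) = -176*338 = -59488)
(O + S)² = (-59488 + 132975)² = 73487² = 5400339169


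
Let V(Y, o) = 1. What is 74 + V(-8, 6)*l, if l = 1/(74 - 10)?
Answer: 4737/64 ≈ 74.016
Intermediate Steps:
l = 1/64 ≈ 0.015625
74 + V(-8, 6)*l = 74 + 1*(1/64) = 74 + 1/64 = 4737/64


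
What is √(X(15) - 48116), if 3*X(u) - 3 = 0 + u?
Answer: I*√48110 ≈ 219.34*I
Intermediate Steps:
X(u) = 1 + u/3 (X(u) = 1 + (0 + u)/3 = 1 + u/3)
√(X(15) - 48116) = √((1 + (⅓)*15) - 48116) = √((1 + 5) - 48116) = √(6 - 48116) = √(-48110) = I*√48110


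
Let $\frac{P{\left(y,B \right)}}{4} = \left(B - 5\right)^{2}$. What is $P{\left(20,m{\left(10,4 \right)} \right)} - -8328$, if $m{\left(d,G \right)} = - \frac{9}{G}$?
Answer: $\frac{34153}{4} \approx 8538.3$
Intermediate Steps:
$P{\left(y,B \right)} = 4 \left(-5 + B\right)^{2}$ ($P{\left(y,B \right)} = 4 \left(B - 5\right)^{2} = 4 \left(-5 + B\right)^{2}$)
$P{\left(20,m{\left(10,4 \right)} \right)} - -8328 = 4 \left(-5 - \frac{9}{4}\right)^{2} - -8328 = 4 \left(-5 - \frac{9}{4}\right)^{2} + 8328 = 4 \left(- \frac{29}{4}\right)^{2} + 8328 = 4 \cdot \frac{841}{16} + 8328 = \frac{841}{4} + 8328 = \frac{34153}{4}$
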